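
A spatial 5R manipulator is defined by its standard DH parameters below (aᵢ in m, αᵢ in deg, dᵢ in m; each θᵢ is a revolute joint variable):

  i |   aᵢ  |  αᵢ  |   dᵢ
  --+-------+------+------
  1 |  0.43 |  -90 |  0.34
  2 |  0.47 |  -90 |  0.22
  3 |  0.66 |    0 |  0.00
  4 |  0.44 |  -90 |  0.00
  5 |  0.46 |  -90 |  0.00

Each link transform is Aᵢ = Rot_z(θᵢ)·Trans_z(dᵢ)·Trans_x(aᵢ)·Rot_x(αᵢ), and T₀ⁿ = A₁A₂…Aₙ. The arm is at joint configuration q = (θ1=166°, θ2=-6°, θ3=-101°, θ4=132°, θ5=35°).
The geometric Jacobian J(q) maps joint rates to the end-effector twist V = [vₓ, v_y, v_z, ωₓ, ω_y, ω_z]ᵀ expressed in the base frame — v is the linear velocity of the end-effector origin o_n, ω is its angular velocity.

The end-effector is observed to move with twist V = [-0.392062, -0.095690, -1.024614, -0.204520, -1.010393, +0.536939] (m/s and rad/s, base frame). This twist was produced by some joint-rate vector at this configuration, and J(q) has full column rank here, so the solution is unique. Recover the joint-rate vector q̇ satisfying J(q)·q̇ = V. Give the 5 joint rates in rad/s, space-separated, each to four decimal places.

o_n = [-1.5063, -0.0853, 0.7115]
J₁: ẑ×o_n = [0.0853, -1.5063, 0.0000], ω = ẑ
J2: z=[-0.2419, -0.9703, 0.0000] o=[-0.4172, 0.1040, 0.3400] → [-0.3605, 0.0899, -1.0109, -0.2419, -0.9703, 0.0000]
J3: z=[-0.1014, 0.0253, -0.9945] o=[-0.9240, 0.0036, 0.3891] → [-0.0803, 0.6118, 0.0237, -0.1014, 0.0253, -0.9945]
J4: z=[-0.1014, 0.0253, -0.9945] o=[-0.9592, -0.6553, 0.3760] → [0.5753, 0.5781, -0.0440, -0.1014, 0.0253, -0.9945]
J5: z=[0.7044, 0.7078, -0.0538] o=[-1.2683, -0.3447, 0.4154] → [0.2236, -0.1958, 0.3511, 0.7044, 0.7078, -0.0538]
q̇ = J⁺·V = [-0.1470, 0.9870, -0.5820, -0.1030, -0.0500]

-0.1470 0.9870 -0.5820 -0.1030 -0.0500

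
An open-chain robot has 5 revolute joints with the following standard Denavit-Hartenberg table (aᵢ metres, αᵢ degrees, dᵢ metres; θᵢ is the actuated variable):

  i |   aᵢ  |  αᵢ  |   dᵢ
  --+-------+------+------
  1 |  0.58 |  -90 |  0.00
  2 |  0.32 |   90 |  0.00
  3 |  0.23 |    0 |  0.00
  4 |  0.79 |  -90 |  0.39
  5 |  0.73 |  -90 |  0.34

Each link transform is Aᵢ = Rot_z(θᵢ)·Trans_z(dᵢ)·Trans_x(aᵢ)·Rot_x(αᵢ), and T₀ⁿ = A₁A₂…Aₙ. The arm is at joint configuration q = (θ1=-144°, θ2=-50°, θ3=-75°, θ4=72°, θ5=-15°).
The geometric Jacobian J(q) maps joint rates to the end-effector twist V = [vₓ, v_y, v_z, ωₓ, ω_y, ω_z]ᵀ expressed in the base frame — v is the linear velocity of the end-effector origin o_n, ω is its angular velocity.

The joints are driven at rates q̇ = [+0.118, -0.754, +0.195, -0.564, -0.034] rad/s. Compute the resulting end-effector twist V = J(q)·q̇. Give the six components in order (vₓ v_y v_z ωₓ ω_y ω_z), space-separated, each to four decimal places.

0.8327 1.0822 0.6994 -0.6909 0.4720 -0.1206

o_n = [-1.0705, -0.8261, 1.8203]
J₁: ẑ×o_n = [0.8261, -1.0705, 0.0000], ω = ẑ
J2: z=[0.5878, -0.8090, 0.0000] o=[-0.4692, -0.3409, 0.0000] → [-1.4726, -1.0699, -0.7716, 0.5878, -0.8090, 0.0000]
J3: z=[0.6197, 0.4503, 0.6428] o=[-0.6356, -0.4618, 0.2451] → [0.9434, -1.2557, -0.0300, 0.6197, 0.4503, 0.6428]
J4: z=[0.6197, 0.4503, 0.6428] o=[-0.7972, -0.3046, 0.2907] → [1.0239, -1.1236, -0.2002, 0.6197, 0.4503, 0.6428]
J5: z=[0.5598, -0.8277, 0.0401] o=[-0.9900, -0.3936, 1.1458] → [-0.5409, -0.3808, -0.3087, 0.5598, -0.8277, 0.0401]
V = J·q̇ = [0.8327, 1.0822, 0.6994, -0.6909, 0.4720, -0.1206]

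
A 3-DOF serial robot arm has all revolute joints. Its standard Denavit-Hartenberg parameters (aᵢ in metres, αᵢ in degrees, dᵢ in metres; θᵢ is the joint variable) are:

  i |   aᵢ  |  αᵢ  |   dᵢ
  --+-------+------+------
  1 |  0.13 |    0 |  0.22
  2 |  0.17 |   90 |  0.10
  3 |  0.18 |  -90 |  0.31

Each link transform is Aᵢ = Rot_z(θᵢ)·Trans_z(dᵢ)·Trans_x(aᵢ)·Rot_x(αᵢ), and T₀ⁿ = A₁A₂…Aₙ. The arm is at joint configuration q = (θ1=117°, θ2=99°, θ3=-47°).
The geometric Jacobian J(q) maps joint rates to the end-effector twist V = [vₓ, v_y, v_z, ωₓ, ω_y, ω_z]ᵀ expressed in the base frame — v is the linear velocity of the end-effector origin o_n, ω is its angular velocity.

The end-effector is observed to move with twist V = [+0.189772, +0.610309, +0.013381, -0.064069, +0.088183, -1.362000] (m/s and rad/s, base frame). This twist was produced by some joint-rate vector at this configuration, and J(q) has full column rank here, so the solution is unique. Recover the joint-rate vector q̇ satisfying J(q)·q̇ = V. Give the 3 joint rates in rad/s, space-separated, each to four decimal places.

o_n = [-0.4781, 0.1945, 0.1884]
J₁: ẑ×o_n = [-0.1945, -0.4781, 0.0000], ω = ẑ
J2: z=[0.0000, 0.0000, 1.0000] o=[-0.0590, 0.1158, 0.2200] → [-0.0787, -0.4191, 0.0000, 0.0000, 0.0000, 1.0000]
J3: z=[-0.5878, 0.8090, 0.0000] o=[-0.1966, 0.0159, 0.3200] → [-0.1065, -0.0774, 0.1228, -0.5878, 0.8090, 0.0000]
q̇ = J⁺·V = [-0.8130, -0.5490, 0.1090]

-0.8130 -0.5490 0.1090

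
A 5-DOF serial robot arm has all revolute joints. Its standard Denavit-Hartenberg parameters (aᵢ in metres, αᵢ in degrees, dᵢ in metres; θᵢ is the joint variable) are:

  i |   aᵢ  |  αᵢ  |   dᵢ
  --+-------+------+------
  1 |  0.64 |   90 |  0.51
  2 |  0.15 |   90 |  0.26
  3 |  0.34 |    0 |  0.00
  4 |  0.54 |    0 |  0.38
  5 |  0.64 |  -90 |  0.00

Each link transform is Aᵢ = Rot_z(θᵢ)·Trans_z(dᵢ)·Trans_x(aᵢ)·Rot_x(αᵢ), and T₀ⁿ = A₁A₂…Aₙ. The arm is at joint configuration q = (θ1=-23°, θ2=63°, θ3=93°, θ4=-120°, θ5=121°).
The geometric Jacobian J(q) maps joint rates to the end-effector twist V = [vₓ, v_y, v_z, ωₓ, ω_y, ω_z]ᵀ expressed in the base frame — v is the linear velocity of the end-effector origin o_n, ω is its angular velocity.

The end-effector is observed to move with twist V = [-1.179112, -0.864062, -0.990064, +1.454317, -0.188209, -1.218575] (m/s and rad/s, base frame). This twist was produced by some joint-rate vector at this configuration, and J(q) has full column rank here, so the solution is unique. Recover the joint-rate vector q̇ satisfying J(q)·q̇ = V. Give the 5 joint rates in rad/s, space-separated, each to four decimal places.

-0.4990 -0.3950 0.5940 0.9030 0.0880

o_n = [0.7505, -1.3971, 0.8442]
J₁: ẑ×o_n = [1.3971, 0.7505, -0.0000], ω = ẑ
J2: z=[-0.3907, -0.9205, 0.0000] o=[0.5891, -0.2501, 0.5100] → [-0.3076, 0.1306, 0.5968, -0.3907, -0.9205, 0.0000]
J3: z=[0.8202, -0.3481, -0.4540] o=[0.5502, -0.5160, 0.6437] → [-0.4698, -0.2554, -0.6529, 0.8202, -0.3481, -0.4540]
J4: z=[0.8202, -0.3481, -0.4540] o=[0.4101, -0.8254, 0.6278] → [-0.3349, -0.3320, -0.3504, 0.8202, -0.3481, -0.4540]
J5: z=[0.8202, -0.3481, -0.4540] o=[1.0186, -0.8174, 0.8840] → [-0.2494, 0.1543, -0.5689, 0.8202, -0.3481, -0.4540]
q̇ = J⁺·V = [-0.4990, -0.3950, 0.5940, 0.9030, 0.0880]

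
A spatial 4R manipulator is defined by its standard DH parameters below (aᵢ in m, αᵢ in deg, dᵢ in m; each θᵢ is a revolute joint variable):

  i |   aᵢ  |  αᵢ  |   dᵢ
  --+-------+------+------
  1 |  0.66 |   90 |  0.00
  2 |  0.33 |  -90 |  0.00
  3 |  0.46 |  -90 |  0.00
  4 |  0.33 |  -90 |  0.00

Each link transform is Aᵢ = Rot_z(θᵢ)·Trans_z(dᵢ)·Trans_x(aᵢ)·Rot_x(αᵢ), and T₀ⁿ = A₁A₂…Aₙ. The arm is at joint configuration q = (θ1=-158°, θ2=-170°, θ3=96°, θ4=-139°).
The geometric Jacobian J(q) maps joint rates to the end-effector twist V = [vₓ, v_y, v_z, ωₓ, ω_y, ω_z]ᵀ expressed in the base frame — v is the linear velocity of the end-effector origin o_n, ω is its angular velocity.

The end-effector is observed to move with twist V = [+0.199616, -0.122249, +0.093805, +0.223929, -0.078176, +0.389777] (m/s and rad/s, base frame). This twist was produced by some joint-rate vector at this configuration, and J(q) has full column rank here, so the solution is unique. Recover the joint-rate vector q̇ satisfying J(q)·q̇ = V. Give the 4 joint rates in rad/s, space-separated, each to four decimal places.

o_n = [-0.2870, -0.3422, -0.2667]
J₁: ẑ×o_n = [0.3422, -0.2870, 0.0000], ω = ẑ
J2: z=[-0.3746, 0.9272, 0.0000] o=[-0.6119, -0.2472, 0.0000] → [-0.2473, -0.0999, -0.2657, -0.3746, 0.9272, 0.0000]
J3: z=[-0.1610, -0.0650, -0.9848] o=[-0.3106, -0.1255, -0.0573] → [-0.1998, -0.0570, 0.0364, -0.1610, -0.0650, -0.9848]
J4: z=[-0.9473, -0.2700, 0.1727] o=[-0.1831, -0.5674, -0.0490] → [0.0199, -0.2242, -0.2413, -0.9473, -0.2700, 0.1727]
q̇ = J⁺·V = [0.6040, -0.1340, 0.1800, -0.2140]

0.6040 -0.1340 0.1800 -0.2140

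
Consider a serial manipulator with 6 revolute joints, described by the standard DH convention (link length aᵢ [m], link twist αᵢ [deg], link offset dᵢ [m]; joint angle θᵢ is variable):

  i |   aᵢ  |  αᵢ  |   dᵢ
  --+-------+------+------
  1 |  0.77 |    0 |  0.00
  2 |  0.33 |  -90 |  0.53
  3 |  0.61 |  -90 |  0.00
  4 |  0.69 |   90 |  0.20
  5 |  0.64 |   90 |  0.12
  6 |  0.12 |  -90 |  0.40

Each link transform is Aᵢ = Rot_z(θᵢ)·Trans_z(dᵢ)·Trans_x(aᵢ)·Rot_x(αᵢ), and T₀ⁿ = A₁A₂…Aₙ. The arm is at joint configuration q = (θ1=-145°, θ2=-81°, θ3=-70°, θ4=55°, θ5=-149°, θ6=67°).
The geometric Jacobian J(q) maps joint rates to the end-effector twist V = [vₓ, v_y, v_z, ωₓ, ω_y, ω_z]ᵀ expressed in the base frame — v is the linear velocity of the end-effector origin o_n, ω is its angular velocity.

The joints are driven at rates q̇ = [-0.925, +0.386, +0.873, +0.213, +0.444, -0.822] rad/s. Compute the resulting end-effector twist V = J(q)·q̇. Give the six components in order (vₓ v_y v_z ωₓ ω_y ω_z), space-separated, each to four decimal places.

o_n = [-1.3158, -0.0462, 1.1595]
J₁: ẑ×o_n = [0.0462, -1.3158, 0.0000], ω = ẑ
J2: z=[0.0000, 0.0000, 1.0000] o=[-0.6307, -0.4417, 0.0000] → [-0.3955, -0.6850, 0.0000, 0.0000, 0.0000, 1.0000]
J3: z=[-0.7193, -0.6947, 0.0000] o=[-0.8600, -0.2043, 0.5300] → [-0.4373, 0.4528, -0.4303, -0.7193, -0.6947, 0.0000]
J4: z=[-0.6528, 0.6760, -0.3420] o=[-1.0049, -0.0542, 1.1032] → [0.0408, 0.1430, 0.2049, -0.6528, 0.6760, -0.3420]
J5: z=[-0.6072, -0.1969, 0.7698] o=[-0.8229, 0.5710, 1.4067] → [0.5238, -0.5295, 0.2777, -0.6072, -0.1969, 0.7698]
J6: z=[-0.7928, 0.2137, -0.5708] o=[-0.9291, -0.0650, 1.3161] → [-0.0227, 0.0965, 0.0677, -0.7928, 0.2137, -0.5708]
V = J·q̇ = [-0.3172, 1.0640, -0.2644, -0.3849, -0.7255, 0.1991]

-0.3172 1.0640 -0.2644 -0.3849 -0.7255 0.1991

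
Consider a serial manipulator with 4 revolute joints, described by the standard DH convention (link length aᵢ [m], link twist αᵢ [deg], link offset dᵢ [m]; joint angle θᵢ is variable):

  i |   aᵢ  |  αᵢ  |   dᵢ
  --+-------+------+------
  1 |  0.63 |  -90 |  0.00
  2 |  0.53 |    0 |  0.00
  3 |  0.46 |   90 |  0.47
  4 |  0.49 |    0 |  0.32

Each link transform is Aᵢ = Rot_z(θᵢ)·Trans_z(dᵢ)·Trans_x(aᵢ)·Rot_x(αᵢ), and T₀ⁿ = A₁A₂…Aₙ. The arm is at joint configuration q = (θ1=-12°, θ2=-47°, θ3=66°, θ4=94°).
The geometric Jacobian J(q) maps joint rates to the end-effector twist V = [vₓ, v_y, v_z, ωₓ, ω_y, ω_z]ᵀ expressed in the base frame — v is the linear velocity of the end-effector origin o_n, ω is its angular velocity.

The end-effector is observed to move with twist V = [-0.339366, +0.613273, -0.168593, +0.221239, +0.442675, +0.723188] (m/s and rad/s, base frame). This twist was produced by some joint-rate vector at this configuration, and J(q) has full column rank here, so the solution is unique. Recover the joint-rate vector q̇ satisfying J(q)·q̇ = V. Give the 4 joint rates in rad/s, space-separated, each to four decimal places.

o_n = [1.6649, 0.6263, 0.5516]
J₁: ẑ×o_n = [-0.6263, 1.6649, 0.0000], ω = ẑ
J2: z=[0.2079, 0.9781, 0.0000] o=[0.6162, -0.1310, 0.0000] → [0.5395, -0.1147, -0.8683, 0.2079, 0.9781, 0.0000]
J3: z=[0.2079, 0.9781, 0.0000] o=[0.9698, -0.2061, 0.3876] → [0.1604, -0.0341, -0.5068, 0.2079, 0.9781, 0.0000]
J4: z=[0.3185, -0.0677, 0.9455] o=[1.4929, 0.1632, 0.2379] → [-0.4592, 0.0627, 0.1591, 0.3185, -0.0677, 0.9455]
q̇ = J⁺·V = [0.3620, -0.0370, 0.5160, 0.3820]

0.3620 -0.0370 0.5160 0.3820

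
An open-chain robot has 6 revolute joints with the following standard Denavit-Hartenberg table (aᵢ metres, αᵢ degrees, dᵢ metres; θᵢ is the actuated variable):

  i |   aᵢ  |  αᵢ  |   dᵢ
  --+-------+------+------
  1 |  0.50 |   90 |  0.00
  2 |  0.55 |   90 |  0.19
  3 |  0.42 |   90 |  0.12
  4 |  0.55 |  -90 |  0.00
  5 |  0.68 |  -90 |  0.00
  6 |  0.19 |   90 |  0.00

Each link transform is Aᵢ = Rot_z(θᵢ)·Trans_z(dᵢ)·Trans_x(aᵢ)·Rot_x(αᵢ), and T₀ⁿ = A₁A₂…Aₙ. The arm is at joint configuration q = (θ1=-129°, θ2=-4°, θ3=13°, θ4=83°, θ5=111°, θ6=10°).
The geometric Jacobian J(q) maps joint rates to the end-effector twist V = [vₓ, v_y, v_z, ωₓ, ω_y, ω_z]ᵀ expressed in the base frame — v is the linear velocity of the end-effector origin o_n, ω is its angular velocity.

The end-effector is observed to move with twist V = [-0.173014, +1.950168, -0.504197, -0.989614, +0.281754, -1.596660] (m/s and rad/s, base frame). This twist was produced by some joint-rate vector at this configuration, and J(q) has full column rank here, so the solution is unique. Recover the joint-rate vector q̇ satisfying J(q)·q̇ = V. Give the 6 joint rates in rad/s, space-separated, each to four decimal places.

-0.6220 -0.0670 0.9720 -0.8600 -0.6850 -0.0600

o_n = [-1.6698, -0.3345, -0.4110]
J₁: ẑ×o_n = [0.3345, -1.6698, 0.0000], ω = ẑ
J2: z=[-0.7771, 0.6293, 0.0000] o=[-0.3147, -0.3886, 0.0000] → [-0.2587, -0.3194, 0.8108, -0.7771, 0.6293, 0.0000]
J3: z=[0.0439, 0.0542, -0.9976] o=[-0.8076, -0.6954, -0.0384] → [0.3398, 0.8764, 0.0626, 0.0439, 0.0542, -0.9976]
J4: z=[0.6160, -0.7876, -0.0157] o=[-1.1327, -0.9467, -0.1866] → [0.1863, 0.1467, -0.0459, 0.6160, -0.7876, -0.0157]
J5: z=[0.7860, 0.6158, -0.0541] o=[-1.1614, -0.9582, -0.7357] → [0.2337, -0.2277, 0.8034, 0.7860, 0.6158, -0.0541]
J6: z=[0.2696, -0.2626, 0.9265] o=[-1.5397, -0.4531, -0.4825] → [-0.1287, -0.1397, -0.0022, 0.2696, -0.2626, 0.9265]
q̇ = J⁺·V = [-0.6220, -0.0670, 0.9720, -0.8600, -0.6850, -0.0600]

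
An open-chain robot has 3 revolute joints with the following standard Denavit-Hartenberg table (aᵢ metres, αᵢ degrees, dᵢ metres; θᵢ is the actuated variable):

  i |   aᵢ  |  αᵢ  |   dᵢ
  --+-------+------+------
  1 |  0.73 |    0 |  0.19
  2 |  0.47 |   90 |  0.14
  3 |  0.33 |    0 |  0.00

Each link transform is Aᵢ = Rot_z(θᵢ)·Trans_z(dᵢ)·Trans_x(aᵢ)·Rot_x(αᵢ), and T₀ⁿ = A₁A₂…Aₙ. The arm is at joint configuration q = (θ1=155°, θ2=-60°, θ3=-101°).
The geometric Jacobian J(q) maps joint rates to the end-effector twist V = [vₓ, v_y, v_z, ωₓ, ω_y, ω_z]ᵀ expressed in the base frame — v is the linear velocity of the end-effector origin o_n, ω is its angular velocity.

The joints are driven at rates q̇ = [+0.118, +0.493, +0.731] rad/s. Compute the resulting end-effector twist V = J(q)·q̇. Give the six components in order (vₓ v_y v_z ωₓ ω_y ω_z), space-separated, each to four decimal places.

o_n = [-0.6971, 0.7140, 0.0061]
J₁: ẑ×o_n = [-0.7140, -0.6971, 0.0000], ω = ẑ
J2: z=[0.0000, 0.0000, 1.0000] o=[-0.6616, 0.3085, 0.1900] → [-0.4055, -0.0355, 0.0000, 0.0000, 0.0000, 1.0000]
J3: z=[0.9962, 0.0872, 0.0000] o=[-0.7026, 0.7767, 0.3300] → [-0.0282, 0.3227, -0.0630, 0.9962, 0.0872, 0.0000]
V = J·q̇ = [-0.3048, 0.1362, -0.0460, 0.7282, 0.0637, 0.6110]

-0.3048 0.1362 -0.0460 0.7282 0.0637 0.6110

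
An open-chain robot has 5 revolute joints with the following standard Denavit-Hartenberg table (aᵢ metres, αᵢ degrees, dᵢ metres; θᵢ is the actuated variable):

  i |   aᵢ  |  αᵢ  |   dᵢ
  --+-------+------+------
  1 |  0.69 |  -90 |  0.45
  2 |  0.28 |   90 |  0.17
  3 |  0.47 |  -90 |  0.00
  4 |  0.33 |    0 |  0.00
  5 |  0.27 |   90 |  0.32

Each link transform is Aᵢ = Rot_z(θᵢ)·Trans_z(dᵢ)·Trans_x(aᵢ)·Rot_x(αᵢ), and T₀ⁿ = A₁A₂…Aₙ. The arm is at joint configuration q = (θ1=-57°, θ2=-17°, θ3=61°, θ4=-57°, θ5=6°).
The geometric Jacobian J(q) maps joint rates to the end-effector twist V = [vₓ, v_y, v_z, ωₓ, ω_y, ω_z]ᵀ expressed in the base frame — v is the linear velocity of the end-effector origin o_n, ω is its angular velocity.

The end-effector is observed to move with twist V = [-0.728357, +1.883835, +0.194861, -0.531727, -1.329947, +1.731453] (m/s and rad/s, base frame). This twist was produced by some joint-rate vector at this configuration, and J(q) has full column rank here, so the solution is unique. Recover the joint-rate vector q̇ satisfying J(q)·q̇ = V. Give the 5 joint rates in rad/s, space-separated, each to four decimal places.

0.7470 -0.5730 0.7000 -0.5540 -0.6780

o_n = [1.3793, -0.2106, 1.0315]
J₁: ẑ×o_n = [0.2106, 1.3793, -0.0000], ω = ẑ
J2: z=[0.8387, 0.5446, 0.0000] o=[0.3758, -0.5787, 0.4500] → [0.3167, -0.4877, -0.2379, 0.8387, 0.5446, 0.0000]
J3: z=[-0.1592, 0.2452, 0.9563] o=[0.6642, -0.7107, 0.5319] → [-0.3556, 0.7634, -0.2550, -0.1592, 0.2452, 0.9563]
J4: z=[-0.0489, 0.9655, -0.2557] o=[1.1276, -0.6695, 0.5985] → [0.5355, -0.0431, -0.2654, -0.0489, 0.9655, -0.2557]
J5: z=[-0.0489, 0.9655, -0.2557] o=[1.2608, -0.5859, 0.8886] → [0.2340, -0.0233, -0.1327, -0.0489, 0.9655, -0.2557]
q̇ = J⁺·V = [0.7470, -0.5730, 0.7000, -0.5540, -0.6780]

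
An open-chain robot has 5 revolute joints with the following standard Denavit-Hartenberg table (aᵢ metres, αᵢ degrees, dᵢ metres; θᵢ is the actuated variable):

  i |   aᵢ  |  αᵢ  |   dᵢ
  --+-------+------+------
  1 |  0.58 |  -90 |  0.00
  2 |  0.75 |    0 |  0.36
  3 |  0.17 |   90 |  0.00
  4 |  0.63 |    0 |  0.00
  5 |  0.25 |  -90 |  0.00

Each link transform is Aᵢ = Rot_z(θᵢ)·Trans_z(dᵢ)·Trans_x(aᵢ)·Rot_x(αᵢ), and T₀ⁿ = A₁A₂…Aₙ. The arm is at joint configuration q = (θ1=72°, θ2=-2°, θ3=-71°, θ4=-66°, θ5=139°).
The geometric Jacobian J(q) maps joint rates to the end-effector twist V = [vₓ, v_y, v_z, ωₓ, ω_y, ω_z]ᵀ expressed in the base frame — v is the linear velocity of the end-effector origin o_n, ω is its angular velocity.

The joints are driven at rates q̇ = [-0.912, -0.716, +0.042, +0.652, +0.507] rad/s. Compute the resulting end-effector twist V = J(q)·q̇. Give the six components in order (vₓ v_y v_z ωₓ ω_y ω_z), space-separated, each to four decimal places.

0.9506 -0.6142 0.7289 0.2985 -1.2624 -0.5731

o_n = [0.4336, 1.4106, 0.5037]
J₁: ẑ×o_n = [-1.4106, 0.4336, 0.0000], ω = ẑ
J2: z=[-0.9511, 0.3090, 0.0000] o=[0.1792, 0.5516, 0.0000] → [0.1556, 0.4790, -0.8955, -0.9511, 0.3090, 0.0000]
J3: z=[-0.9511, 0.3090, 0.0000] o=[0.0685, 1.3757, 0.0262] → [0.1476, 0.4541, -0.1460, -0.9511, 0.3090, 0.0000]
J4: z=[-0.2955, -0.9095, 0.2924] o=[0.0838, 1.4230, 0.1887] → [-0.2828, 0.1953, 0.3218, -0.2955, -0.9095, 0.2924]
J5: z=[-0.2955, -0.9095, 0.2924] o=[0.6543, 1.3164, 0.4338] → [-0.0911, -0.0439, -0.2286, -0.2955, -0.9095, 0.2924]
V = J·q̇ = [0.9506, -0.6142, 0.7289, 0.2985, -1.2624, -0.5731]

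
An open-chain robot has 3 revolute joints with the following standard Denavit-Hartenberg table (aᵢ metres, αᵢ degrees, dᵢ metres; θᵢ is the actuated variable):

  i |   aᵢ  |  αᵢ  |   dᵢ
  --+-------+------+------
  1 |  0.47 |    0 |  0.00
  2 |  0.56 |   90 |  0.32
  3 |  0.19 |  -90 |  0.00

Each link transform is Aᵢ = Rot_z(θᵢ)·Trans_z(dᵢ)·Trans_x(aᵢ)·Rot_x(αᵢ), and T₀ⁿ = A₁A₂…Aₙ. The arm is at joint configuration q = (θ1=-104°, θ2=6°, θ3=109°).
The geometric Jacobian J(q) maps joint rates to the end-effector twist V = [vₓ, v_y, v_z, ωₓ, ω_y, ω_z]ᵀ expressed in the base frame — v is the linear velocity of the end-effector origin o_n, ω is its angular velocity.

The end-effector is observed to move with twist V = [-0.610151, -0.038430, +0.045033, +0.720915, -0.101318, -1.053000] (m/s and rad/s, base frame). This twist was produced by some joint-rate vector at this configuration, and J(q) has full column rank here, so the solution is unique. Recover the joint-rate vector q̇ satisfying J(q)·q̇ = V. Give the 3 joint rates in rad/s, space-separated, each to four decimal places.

o_n = [-0.1830, -0.9493, 0.4996]
J₁: ẑ×o_n = [0.9493, -0.1830, 0.0000], ω = ẑ
J2: z=[0.0000, 0.0000, 1.0000] o=[-0.1137, -0.4560, 0.0000] → [0.4933, -0.0693, 0.0000, 0.0000, 0.0000, 1.0000]
J3: z=[-0.9903, 0.1392, 0.0000] o=[-0.1916, -1.0106, 0.3200] → [0.0250, 0.1779, -0.0619, -0.9903, 0.1392, 0.0000]
q̇ = J⁺·V = [-0.1590, -0.8940, -0.7280]

-0.1590 -0.8940 -0.7280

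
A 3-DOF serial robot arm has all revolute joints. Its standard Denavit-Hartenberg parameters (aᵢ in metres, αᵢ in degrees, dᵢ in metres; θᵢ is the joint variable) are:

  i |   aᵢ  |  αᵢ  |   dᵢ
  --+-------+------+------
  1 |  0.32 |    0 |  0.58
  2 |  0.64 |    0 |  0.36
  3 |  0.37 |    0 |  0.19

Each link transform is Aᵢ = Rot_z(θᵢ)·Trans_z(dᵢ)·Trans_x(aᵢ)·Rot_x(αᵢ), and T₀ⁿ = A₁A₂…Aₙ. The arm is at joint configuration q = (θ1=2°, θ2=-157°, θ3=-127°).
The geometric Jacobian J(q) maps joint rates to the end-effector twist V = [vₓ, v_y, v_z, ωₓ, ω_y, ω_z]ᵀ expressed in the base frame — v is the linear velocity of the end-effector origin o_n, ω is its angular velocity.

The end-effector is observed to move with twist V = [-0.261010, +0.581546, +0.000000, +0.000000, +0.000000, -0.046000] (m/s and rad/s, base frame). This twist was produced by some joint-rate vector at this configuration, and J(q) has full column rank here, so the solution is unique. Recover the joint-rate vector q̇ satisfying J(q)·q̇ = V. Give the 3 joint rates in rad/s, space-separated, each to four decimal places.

-0.0350 -0.9930 0.9820

o_n = [-0.1833, 0.1026, 1.1300]
J₁: ẑ×o_n = [-0.1026, -0.1833, 0.0000], ω = ẑ
J2: z=[0.0000, 0.0000, 1.0000] o=[0.3198, 0.0112, 0.5800] → [-0.0914, -0.5031, 0.0000, 0.0000, 0.0000, 1.0000]
J3: z=[0.0000, 0.0000, 1.0000] o=[-0.2602, -0.2593, 0.9400] → [-0.3619, 0.0769, 0.0000, 0.0000, 0.0000, 1.0000]
q̇ = J⁺·V = [-0.0350, -0.9930, 0.9820]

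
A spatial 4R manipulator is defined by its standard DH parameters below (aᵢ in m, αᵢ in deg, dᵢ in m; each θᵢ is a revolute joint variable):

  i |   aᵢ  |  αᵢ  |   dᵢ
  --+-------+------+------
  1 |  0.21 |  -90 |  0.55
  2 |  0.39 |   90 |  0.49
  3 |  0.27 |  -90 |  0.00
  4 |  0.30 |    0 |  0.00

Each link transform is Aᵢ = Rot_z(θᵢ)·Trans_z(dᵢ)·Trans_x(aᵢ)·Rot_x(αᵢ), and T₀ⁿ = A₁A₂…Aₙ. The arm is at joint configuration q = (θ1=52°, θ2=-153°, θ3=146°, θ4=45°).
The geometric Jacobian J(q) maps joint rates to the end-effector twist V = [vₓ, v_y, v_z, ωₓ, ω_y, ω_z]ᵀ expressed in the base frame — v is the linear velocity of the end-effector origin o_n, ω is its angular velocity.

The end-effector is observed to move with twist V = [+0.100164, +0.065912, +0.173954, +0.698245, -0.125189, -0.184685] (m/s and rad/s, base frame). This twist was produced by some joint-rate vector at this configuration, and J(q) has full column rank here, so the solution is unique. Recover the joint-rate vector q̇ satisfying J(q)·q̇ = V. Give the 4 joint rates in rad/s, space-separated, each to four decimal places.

o_n = [-0.4047, 0.7158, 0.7346]
J₁: ẑ×o_n = [-0.7158, -0.4047, 0.0000], ω = ẑ
J2: z=[-0.7880, 0.6157, 0.0000] o=[0.1293, 0.1655, 0.5500] → [0.1137, 0.1455, -0.1050, -0.7880, 0.6157, 0.0000]
J3: z=[-0.2795, -0.3577, -0.8910] o=[-0.4708, 0.1933, 0.7271] → [0.4629, -0.0568, -0.1224, -0.2795, -0.3577, -0.8910]
J4: z=[0.9600, -0.1178, -0.2539] o=[-0.4670, 0.4434, 0.6254] → [0.0563, -0.1206, 0.2689, 0.9600, -0.1178, -0.2539]
q̇ = J⁺·V = [-0.3470, -0.2990, -0.2950, 0.3960]

-0.3470 -0.2990 -0.2950 0.3960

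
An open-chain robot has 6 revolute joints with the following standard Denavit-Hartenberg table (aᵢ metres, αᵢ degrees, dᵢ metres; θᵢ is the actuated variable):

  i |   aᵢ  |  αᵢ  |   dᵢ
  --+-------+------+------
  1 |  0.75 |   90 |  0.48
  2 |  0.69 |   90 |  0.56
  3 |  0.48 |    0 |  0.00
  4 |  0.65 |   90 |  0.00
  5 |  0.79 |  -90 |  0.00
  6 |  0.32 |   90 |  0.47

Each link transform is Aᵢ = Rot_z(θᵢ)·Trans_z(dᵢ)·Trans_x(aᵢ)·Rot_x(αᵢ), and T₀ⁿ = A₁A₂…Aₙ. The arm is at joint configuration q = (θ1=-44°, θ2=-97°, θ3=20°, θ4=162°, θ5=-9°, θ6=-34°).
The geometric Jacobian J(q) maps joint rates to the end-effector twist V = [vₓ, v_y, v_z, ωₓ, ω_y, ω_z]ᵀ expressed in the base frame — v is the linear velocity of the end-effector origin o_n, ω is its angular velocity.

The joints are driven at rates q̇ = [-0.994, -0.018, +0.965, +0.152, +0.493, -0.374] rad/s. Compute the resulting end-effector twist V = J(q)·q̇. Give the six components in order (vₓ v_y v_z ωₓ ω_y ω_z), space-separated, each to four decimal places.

-0.3544 1.6068 0.1511 -0.8686 0.1760 -0.9438

o_n = [-0.2033, -0.9733, 1.1417]
J₁: ẑ×o_n = [0.9733, -0.2033, 0.0000], ω = ẑ
J2: z=[-0.6947, -0.7193, 0.0000] o=[0.5395, -0.5210, 0.4800] → [-0.4760, 0.4597, -0.2201, -0.6947, -0.7193, 0.0000]
J3: z=[-0.7140, 0.6895, 0.1219] o=[0.0900, -0.8654, -0.2049] → [0.9416, 0.9257, 0.2793, -0.7140, 0.6895, 0.1219]
J4: z=[-0.7140, 0.6895, 0.1219] o=[-0.0636, -0.9453, -0.6525] → [1.2405, 1.2640, 0.1163, -0.7140, 0.6895, 0.1219]
J5: z=[-0.6912, -0.7219, 0.0346] o=[0.0091, -0.9840, -0.0078] → [-0.8301, 0.7871, -0.1607, -0.6912, -0.7219, 0.0346]
J6: z=[-0.6877, 0.6717, 0.2755] o=[0.1846, -1.1156, 0.7511] → [0.2231, 0.1617, 0.1627, -0.6877, 0.6717, 0.2755]
V = J·q̇ = [-0.3544, 1.6068, 0.1511, -0.8686, 0.1760, -0.9438]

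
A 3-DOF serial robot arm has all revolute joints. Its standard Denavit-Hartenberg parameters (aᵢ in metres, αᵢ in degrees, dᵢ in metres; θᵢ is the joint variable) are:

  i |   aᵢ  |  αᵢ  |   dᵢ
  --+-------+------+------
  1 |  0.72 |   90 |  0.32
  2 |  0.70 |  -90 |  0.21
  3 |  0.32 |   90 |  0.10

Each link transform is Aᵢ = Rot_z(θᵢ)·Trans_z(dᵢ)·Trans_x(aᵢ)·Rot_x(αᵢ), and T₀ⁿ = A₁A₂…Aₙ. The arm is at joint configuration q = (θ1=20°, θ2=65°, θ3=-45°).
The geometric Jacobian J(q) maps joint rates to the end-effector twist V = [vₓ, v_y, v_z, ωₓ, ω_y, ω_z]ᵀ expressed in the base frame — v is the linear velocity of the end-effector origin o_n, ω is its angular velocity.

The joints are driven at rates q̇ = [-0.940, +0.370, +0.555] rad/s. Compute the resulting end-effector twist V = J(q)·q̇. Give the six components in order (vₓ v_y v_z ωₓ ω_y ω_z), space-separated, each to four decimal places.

-0.3568 -1.0174 0.2251 -0.3461 -0.5197 -0.7054

o_n = [1.1085, -0.0608, 1.2018]
J₁: ẑ×o_n = [0.0608, 1.1085, -0.0000], ω = ẑ
J2: z=[0.3420, -0.9397, 0.0000] o=[0.6766, 0.2463, 0.3200] → [-0.8286, -0.3016, 0.3008, 0.3420, -0.9397, 0.0000]
J3: z=[-0.8517, -0.3100, 0.4226] o=[1.0264, 0.1501, 0.9544] → [0.0125, 0.2453, 0.2051, -0.8517, -0.3100, 0.4226]
V = J·q̇ = [-0.3568, -1.0174, 0.2251, -0.3461, -0.5197, -0.7054]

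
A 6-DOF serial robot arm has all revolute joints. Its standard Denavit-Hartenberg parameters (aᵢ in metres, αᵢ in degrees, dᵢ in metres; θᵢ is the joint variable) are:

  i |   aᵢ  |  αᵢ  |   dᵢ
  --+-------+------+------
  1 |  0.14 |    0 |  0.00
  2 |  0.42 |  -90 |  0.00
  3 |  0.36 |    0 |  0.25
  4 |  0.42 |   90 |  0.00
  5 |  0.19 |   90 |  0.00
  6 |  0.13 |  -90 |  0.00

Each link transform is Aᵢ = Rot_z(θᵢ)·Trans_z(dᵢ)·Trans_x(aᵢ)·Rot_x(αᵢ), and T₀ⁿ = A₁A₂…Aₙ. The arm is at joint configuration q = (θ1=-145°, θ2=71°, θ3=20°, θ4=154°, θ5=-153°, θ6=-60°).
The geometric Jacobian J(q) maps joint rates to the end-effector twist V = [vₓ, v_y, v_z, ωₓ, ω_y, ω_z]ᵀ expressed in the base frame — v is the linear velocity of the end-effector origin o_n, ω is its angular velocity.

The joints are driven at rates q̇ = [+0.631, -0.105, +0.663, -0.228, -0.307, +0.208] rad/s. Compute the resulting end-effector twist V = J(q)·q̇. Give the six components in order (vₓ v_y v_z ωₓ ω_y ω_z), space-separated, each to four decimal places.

0.3729 0.0770 -0.1433 0.6133 0.1116 0.8412

o_n = [0.1673, -0.5766, -0.0313]
J₁: ẑ×o_n = [0.5766, 0.1673, -0.0000], ω = ẑ
J2: z=[0.0000, 0.0000, 1.0000] o=[-0.1147, -0.0803, 0.0000] → [0.4963, 0.2820, -0.0000, 0.0000, 0.0000, 1.0000]
J3: z=[0.9613, 0.2756, 0.0000] o=[0.0011, -0.4840, 0.0000] → [-0.0086, 0.0301, -0.1348, 0.9613, 0.2756, 0.0000]
J4: z=[0.9613, 0.2756, 0.0000] o=[0.3346, -0.7403, -0.1231] → [0.0253, -0.0883, 0.2035, 0.9613, 0.2756, 0.0000]
J5: z=[0.0288, -0.1005, -0.9945] o=[0.2195, -0.3388, -0.1670] → [-0.2501, 0.0480, -0.0121, 0.0288, -0.1005, -0.9945]
J6: z=[0.9809, -0.1884, 0.0475] o=[0.1830, -0.5244, -0.1493] → [-0.0198, -0.1165, -0.0542, 0.9809, -0.1884, 0.0475]
V = J·q̇ = [0.3729, 0.0770, -0.1433, 0.6133, 0.1116, 0.8412]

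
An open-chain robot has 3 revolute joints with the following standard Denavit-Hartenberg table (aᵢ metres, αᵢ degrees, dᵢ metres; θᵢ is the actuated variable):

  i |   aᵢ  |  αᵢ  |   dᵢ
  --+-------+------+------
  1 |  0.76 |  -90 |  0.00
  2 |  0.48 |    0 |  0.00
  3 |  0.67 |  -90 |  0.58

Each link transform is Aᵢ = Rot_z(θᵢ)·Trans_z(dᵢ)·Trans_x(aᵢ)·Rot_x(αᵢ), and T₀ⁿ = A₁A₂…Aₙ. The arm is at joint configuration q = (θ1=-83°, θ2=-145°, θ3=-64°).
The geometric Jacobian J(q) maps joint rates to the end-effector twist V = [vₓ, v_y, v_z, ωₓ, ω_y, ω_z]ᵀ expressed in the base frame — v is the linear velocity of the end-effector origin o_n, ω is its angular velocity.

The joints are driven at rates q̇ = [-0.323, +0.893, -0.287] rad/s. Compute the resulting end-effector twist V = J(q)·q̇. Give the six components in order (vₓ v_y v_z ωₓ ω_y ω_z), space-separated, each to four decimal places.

o_n = [0.5490, 0.2882, -0.0495]
J₁: ẑ×o_n = [-0.2882, 0.5490, 0.0000], ω = ẑ
J2: z=[0.9925, 0.1219, 0.0000] o=[0.0926, -0.7543, 0.0000] → [-0.0060, 0.0491, 0.9792, 0.9925, 0.1219, 0.0000]
J3: z=[0.9925, 0.1219, 0.0000] o=[0.0447, -0.3641, 0.2753] → [-0.0396, 0.3224, 0.5860, 0.9925, 0.1219, 0.0000]
V = J·q̇ = [0.0991, -0.2260, 0.7062, 0.6015, 0.0739, -0.3230]

0.0991 -0.2260 0.7062 0.6015 0.0739 -0.3230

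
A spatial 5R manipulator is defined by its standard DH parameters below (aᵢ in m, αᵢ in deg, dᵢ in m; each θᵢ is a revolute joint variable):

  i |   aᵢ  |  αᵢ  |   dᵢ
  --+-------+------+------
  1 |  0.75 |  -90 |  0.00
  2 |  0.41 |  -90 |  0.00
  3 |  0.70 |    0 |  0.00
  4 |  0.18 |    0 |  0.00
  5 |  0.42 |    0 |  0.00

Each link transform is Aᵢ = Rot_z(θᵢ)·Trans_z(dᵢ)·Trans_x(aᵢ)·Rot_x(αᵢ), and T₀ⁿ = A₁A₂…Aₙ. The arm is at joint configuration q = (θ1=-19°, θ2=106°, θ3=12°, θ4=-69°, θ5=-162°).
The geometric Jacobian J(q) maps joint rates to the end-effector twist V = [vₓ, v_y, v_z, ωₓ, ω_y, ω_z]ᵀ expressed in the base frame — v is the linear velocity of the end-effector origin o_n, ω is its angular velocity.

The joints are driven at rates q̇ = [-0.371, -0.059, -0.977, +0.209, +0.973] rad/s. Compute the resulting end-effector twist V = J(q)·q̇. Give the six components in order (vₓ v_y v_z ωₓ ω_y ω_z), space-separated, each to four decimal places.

o_n = [0.3991, -0.4112, -0.8328]
J₁: ẑ×o_n = [0.4112, 0.3991, -0.0000], ω = ẑ
J2: z=[0.3256, 0.9455, 0.0000] o=[0.7091, -0.2442, 0.0000] → [-0.7874, 0.2711, 0.2388, 0.3256, 0.9455, 0.0000]
J3: z=[-0.9089, 0.3130, 0.2756] o=[0.6023, -0.2074, -0.3941] → [-0.0811, -0.4547, 0.2489, -0.9089, 0.3130, 0.2756]
J4: z=[-0.9089, 0.3130, 0.2756] o=[0.3765, -0.2835, -1.0523] → [0.1039, 0.2058, 0.1090, -0.9089, 0.3130, 0.2756]
J5: z=[-0.9089, 0.3130, 0.2756] o=[0.4001, -0.1320, -1.1465] → [0.1752, 0.2849, 0.2541, -0.9089, 0.3130, 0.2756]
V = J·q̇ = [0.1653, 0.6004, 0.0128, -0.2055, 0.0084, -0.3145]

0.1653 0.6004 0.0128 -0.2055 0.0084 -0.3145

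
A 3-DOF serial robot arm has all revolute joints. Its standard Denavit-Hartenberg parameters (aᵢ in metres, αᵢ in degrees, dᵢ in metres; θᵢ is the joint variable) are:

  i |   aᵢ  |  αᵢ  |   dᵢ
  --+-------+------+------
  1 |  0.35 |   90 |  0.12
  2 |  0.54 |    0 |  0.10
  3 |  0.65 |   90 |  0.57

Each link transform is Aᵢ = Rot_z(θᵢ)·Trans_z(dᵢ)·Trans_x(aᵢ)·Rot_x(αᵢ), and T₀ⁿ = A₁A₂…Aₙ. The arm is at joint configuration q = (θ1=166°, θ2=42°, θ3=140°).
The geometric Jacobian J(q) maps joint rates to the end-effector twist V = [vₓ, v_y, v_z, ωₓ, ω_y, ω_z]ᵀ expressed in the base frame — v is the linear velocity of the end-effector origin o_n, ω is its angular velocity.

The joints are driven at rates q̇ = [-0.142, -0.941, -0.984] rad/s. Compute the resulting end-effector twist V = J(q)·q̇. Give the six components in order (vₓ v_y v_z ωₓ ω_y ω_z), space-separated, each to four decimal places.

o_n = [0.0634, 0.6747, 0.4586]
J₁: ẑ×o_n = [-0.6747, 0.0634, 0.0000], ω = ẑ
J2: z=[0.2419, 0.9703, 0.0000] o=[-0.3396, 0.0847, 0.1200] → [0.3286, -0.0819, -0.2483, 0.2419, 0.9703, 0.0000]
J3: z=[0.2419, 0.9703, 0.0000] o=[-0.7048, 0.2788, 0.4813] → [-0.0220, 0.0055, -0.6496, 0.2419, 0.9703, 0.0000]
V = J·q̇ = [-0.1917, 0.0627, 0.8729, -0.4657, -1.8678, -0.1420]

-0.1917 0.0627 0.8729 -0.4657 -1.8678 -0.1420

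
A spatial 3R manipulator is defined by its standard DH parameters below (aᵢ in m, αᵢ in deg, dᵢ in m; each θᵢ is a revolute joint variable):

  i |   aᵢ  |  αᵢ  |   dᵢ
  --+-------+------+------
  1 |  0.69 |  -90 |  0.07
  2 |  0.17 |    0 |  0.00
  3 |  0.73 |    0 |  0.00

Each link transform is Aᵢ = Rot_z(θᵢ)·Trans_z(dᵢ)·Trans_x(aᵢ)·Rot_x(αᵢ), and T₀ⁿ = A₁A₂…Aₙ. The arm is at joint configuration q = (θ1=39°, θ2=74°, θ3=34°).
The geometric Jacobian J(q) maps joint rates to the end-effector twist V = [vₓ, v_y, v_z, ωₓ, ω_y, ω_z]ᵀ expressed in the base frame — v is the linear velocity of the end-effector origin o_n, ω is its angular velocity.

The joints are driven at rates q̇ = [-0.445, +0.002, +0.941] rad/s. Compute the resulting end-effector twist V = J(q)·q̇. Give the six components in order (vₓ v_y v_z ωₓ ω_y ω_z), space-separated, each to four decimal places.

o_n = [0.3973, 0.3218, -0.7877]
J₁: ẑ×o_n = [-0.3218, 0.3973, 0.0000], ω = ẑ
J2: z=[-0.6293, 0.7771, 0.0000] o=[0.5362, 0.4342, 0.0700] → [-0.6665, -0.5398, 0.1787, -0.6293, 0.7771, 0.0000]
J3: z=[-0.6293, 0.7771, 0.0000] o=[0.5726, 0.4637, -0.0934] → [-0.5396, -0.4369, 0.2256, -0.6293, 0.7771, 0.0000]
V = J·q̇ = [-0.3659, -0.5890, 0.2126, -0.5934, 0.7328, -0.4450]

-0.3659 -0.5890 0.2126 -0.5934 0.7328 -0.4450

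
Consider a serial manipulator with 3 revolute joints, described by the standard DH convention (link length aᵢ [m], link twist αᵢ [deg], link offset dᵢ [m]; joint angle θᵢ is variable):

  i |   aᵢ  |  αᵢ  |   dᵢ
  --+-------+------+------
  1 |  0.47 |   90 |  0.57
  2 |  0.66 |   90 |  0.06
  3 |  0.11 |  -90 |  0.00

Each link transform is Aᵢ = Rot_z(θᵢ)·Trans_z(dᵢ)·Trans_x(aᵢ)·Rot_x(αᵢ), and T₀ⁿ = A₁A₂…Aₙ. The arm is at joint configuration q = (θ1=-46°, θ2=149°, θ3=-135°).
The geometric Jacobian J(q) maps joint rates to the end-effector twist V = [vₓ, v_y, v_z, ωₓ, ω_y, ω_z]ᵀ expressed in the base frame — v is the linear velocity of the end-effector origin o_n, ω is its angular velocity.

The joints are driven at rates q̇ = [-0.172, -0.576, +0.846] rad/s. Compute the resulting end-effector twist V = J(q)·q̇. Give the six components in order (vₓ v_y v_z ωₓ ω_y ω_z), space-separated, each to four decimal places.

0.1339 -0.0367 0.3213 0.7170 0.0867 0.5532

o_n = [-0.0074, 0.0333, 0.8699]
J₁: ẑ×o_n = [-0.0333, -0.0074, 0.0000], ω = ẑ
J2: z=[-0.7193, -0.6947, 0.0000] o=[0.3265, -0.3381, 0.5700] → [-0.2083, 0.2157, -0.4991, -0.7193, -0.6947, 0.0000]
J3: z=[0.3578, -0.3705, 0.8572] o=[-0.1097, 0.0272, 0.9099] → [0.0096, 0.1020, 0.0401, 0.3578, -0.3705, 0.8572]
V = J·q̇ = [0.1339, -0.0367, 0.3213, 0.7170, 0.0867, 0.5532]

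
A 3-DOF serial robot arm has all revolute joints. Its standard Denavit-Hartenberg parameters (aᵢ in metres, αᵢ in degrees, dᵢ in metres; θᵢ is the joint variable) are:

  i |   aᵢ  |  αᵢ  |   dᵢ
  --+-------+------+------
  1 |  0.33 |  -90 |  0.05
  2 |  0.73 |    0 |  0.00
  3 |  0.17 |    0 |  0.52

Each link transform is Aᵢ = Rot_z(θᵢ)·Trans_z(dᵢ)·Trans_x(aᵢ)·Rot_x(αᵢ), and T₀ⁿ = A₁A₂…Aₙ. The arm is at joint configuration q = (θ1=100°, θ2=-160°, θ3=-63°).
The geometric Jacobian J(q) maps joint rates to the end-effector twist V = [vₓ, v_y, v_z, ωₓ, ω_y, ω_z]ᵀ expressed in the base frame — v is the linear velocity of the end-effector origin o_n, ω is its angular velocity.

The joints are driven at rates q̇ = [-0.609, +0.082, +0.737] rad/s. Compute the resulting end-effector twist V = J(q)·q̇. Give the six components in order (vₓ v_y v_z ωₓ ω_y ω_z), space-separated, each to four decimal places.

o_n = [-0.4287, -0.5633, 0.1837]
J₁: ẑ×o_n = [0.5633, -0.4287, 0.0000], ω = ẑ
J2: z=[-0.9848, -0.1736, 0.0000] o=[-0.0573, 0.3250, 0.0500] → [-0.0232, 0.1317, 0.8103, -0.9848, -0.1736, 0.0000]
J3: z=[-0.9848, -0.1736, 0.0000] o=[0.0618, -0.3506, 0.2997] → [0.0201, -0.1142, 0.1243, -0.9848, -0.1736, 0.0000]
V = J·q̇ = [-0.3301, 0.1877, 0.1581, -0.8066, -0.1422, -0.6090]

-0.3301 0.1877 0.1581 -0.8066 -0.1422 -0.6090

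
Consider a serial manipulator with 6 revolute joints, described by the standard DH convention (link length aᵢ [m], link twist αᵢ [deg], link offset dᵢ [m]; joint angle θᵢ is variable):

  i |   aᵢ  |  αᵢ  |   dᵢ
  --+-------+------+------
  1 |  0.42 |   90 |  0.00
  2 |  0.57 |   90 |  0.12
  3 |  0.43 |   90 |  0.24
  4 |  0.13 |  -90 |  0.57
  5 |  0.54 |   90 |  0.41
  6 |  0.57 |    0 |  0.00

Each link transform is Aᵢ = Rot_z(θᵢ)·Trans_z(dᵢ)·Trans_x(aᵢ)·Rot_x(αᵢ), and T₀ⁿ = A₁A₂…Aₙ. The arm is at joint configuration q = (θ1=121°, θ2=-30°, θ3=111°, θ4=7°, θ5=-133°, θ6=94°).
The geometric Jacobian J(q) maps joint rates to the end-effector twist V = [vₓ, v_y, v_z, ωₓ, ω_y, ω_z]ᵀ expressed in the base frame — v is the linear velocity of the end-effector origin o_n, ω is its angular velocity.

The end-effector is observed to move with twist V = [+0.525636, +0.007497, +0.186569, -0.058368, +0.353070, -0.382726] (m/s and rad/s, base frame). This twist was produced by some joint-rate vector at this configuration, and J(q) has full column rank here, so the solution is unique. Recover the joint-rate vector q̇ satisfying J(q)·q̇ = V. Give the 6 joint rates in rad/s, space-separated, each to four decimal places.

o_n = [-0.0675, 1.1798, -1.7305]
J₁: ẑ×o_n = [-1.1798, -0.0675, 0.0000], ω = ẑ
J2: z=[0.8572, 0.5150, 0.0000] o=[-0.2163, 0.3600, 0.0000] → [-0.8913, 1.4833, 0.6261, 0.8572, 0.5150, 0.0000]
J3: z=[0.2575, -0.4286, -0.8660] o=[-0.3677, 0.8449, -0.2850] → [0.9095, 0.1123, 0.2149, 0.2575, -0.4286, -0.8660]
J4: z=[-0.1092, 0.8776, -0.4668] o=[0.1069, 0.8344, -0.4158] → [-0.9925, -0.0622, 0.1154, -0.1092, 0.8776, -0.4668]
J5: z=[0.1386, -0.4516, -0.8814] o=[0.1726, 1.3556, -0.6725] → [0.3228, 0.3583, -0.1328, 0.1386, -0.4516, -0.8814]
J6: z=[-0.6454, -0.7162, 0.2655] o=[-0.1762, 1.4578, -1.2448] → [0.4216, -0.2846, 0.2572, -0.6454, -0.7162, 0.2655]
q̇ = J⁺·V = [-0.7740, 0.1180, -0.0040, 0.1670, -0.4950, 0.1110]

-0.7740 0.1180 -0.0040 0.1670 -0.4950 0.1110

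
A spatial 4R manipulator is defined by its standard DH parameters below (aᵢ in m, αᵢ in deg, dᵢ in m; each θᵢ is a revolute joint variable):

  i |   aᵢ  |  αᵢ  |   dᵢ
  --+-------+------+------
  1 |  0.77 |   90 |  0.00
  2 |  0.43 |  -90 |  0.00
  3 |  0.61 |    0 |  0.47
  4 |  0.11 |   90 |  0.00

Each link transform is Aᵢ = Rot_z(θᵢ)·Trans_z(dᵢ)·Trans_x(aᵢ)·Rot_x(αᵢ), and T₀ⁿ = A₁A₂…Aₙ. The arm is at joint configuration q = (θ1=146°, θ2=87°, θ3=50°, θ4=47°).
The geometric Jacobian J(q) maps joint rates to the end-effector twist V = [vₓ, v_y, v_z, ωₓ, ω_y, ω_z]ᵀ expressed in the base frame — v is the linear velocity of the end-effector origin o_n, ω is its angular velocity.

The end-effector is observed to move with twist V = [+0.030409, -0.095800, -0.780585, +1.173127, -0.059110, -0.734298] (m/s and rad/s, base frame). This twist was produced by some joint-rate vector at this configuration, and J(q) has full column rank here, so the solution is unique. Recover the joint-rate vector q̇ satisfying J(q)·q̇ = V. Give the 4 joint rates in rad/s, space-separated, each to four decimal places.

-0.7870 0.6070 0.8820 0.1250

o_n = [-0.6067, -0.2861, 0.8322]
J₁: ẑ×o_n = [0.2861, -0.6067, 0.0000], ω = ẑ
J2: z=[0.5592, 0.8290, 0.0000] o=[-0.6384, 0.4306, 0.0000] → [0.6899, -0.4654, -0.4270, 0.5592, 0.8290, 0.0000]
J3: z=[0.8279, -0.5584, 0.0523] o=[-0.6570, 0.4432, 0.4294] → [-0.1868, -0.3308, -0.5757, 0.8279, -0.5584, 0.0523]
J4: z=[0.8279, -0.5584, 0.0523] o=[-0.5462, -0.1952, 0.8456] → [0.0122, 0.0079, -0.1090, 0.8279, -0.5584, 0.0523]
q̇ = J⁺·V = [-0.7870, 0.6070, 0.8820, 0.1250]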